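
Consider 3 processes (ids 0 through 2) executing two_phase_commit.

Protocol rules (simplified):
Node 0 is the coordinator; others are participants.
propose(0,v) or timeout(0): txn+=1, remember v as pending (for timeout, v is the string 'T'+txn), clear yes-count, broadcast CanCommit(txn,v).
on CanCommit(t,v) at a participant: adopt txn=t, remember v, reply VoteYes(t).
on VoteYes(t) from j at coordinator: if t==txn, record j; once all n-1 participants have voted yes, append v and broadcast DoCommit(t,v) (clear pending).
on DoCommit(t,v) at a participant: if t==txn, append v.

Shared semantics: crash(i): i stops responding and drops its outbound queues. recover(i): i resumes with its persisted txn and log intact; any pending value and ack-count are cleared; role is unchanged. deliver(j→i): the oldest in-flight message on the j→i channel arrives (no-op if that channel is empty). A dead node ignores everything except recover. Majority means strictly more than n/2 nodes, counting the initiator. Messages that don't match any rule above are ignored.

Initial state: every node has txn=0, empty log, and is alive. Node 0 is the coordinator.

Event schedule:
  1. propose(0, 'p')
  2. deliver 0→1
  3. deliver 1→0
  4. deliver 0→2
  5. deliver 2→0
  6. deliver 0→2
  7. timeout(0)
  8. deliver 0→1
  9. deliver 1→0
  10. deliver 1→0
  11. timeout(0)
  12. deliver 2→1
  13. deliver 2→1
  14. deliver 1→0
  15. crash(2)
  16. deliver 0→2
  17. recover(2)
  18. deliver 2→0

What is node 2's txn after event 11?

step 1 propose(0,'p'): 0={coor,t=1,log=-}
step 2 deliver 0→1: 1={part,t=1,log=-}
step 3 deliver 1→0: —
step 4 deliver 0→2: 2={part,t=1,log=-}
step 5 deliver 2→0: 0={coor,t=1,log=p}
step 6 deliver 0→2: 2={part,t=1,log=p}
step 7 timeout(0): 0={coor,t=2,log=p}
step 8 deliver 0→1: 1={part,t=1,log=p}
step 9 deliver 1→0: —
step 10 deliver 1→0: —
step 11 timeout(0): 0={coor,t=3,log=p}

1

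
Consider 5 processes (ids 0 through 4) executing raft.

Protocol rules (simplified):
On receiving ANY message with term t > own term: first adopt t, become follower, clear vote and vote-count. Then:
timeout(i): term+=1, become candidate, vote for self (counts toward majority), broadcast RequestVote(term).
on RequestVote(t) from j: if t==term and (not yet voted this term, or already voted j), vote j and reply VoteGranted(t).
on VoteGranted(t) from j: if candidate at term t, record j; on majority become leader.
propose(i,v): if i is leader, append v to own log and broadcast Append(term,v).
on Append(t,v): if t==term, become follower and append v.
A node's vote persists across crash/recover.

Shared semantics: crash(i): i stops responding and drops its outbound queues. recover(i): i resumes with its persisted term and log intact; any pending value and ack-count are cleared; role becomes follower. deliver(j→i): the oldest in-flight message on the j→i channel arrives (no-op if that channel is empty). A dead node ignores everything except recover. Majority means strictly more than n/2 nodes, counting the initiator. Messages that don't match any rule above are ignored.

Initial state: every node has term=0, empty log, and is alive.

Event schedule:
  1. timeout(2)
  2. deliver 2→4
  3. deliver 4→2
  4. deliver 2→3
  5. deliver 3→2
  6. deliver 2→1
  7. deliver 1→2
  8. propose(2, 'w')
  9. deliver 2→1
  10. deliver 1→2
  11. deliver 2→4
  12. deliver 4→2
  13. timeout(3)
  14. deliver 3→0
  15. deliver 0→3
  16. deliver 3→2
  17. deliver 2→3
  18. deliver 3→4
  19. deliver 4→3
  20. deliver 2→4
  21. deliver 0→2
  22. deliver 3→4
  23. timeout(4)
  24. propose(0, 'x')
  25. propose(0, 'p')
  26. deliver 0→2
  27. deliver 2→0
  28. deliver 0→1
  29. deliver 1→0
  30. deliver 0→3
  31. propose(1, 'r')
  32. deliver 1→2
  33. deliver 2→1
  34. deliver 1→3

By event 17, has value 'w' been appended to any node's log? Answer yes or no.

yes

step 1 timeout(2): 2={cand,t=1,log=-}
step 2 deliver 2→4: 4={foll,t=1,log=-}
step 3 deliver 4→2: —
step 4 deliver 2→3: 3={foll,t=1,log=-}
step 5 deliver 3→2: 2={lead,t=1,log=-}
step 6 deliver 2→1: 1={foll,t=1,log=-}
step 7 deliver 1→2: —
step 8 propose(2,'w'): 2={lead,t=1,log=w}
step 9 deliver 2→1: 1={foll,t=1,log=w}
step 10 deliver 1→2: —
step 11 deliver 2→4: 4={foll,t=1,log=w}
step 12 deliver 4→2: —
step 13 timeout(3): 3={cand,t=2,log=-}
step 14 deliver 3→0: 0={foll,t=2,log=-}
step 15 deliver 0→3: —
step 16 deliver 3→2: 2={foll,t=2,log=w}
step 17 deliver 2→3: —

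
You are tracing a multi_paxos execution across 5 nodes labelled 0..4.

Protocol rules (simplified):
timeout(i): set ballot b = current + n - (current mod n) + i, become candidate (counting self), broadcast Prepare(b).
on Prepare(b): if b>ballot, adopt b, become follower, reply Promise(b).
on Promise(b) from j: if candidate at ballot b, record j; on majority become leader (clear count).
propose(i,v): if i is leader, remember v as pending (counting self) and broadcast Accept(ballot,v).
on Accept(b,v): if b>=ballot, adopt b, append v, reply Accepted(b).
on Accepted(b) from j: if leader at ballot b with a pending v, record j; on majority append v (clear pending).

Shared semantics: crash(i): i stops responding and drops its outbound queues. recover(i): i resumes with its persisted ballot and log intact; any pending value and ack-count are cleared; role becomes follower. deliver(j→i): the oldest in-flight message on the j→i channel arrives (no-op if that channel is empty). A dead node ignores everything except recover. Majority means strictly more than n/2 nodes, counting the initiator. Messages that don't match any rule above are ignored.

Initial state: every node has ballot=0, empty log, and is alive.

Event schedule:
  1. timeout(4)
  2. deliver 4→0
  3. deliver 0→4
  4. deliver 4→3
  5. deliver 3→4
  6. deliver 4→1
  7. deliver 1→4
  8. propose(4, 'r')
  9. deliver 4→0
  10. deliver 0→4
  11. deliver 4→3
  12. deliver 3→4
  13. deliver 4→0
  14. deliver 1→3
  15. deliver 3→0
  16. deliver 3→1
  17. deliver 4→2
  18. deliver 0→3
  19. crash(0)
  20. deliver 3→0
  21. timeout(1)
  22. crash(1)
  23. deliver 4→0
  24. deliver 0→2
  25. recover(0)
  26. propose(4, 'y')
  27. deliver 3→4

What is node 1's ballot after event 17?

after 1 — timeout(4): n4:cand/b9/[-]
after 2 — deliver 4→0: n0:foll/b9/[-]
after 3 — deliver 0→4: ·
after 4 — deliver 4→3: n3:foll/b9/[-]
after 5 — deliver 3→4: n4:lead/b9/[-]
after 6 — deliver 4→1: n1:foll/b9/[-]
after 7 — deliver 1→4: ·
after 8 — propose(4,'r'): ·
after 9 — deliver 4→0: n0:foll/b9/[r]
after 10 — deliver 0→4: ·
after 11 — deliver 4→3: n3:foll/b9/[r]
after 12 — deliver 3→4: n4:lead/b9/[r]
after 13 — deliver 4→0: ·
after 14 — deliver 1→3: ·
after 15 — deliver 3→0: ·
after 16 — deliver 3→1: ·
after 17 — deliver 4→2: n2:foll/b9/[-]

9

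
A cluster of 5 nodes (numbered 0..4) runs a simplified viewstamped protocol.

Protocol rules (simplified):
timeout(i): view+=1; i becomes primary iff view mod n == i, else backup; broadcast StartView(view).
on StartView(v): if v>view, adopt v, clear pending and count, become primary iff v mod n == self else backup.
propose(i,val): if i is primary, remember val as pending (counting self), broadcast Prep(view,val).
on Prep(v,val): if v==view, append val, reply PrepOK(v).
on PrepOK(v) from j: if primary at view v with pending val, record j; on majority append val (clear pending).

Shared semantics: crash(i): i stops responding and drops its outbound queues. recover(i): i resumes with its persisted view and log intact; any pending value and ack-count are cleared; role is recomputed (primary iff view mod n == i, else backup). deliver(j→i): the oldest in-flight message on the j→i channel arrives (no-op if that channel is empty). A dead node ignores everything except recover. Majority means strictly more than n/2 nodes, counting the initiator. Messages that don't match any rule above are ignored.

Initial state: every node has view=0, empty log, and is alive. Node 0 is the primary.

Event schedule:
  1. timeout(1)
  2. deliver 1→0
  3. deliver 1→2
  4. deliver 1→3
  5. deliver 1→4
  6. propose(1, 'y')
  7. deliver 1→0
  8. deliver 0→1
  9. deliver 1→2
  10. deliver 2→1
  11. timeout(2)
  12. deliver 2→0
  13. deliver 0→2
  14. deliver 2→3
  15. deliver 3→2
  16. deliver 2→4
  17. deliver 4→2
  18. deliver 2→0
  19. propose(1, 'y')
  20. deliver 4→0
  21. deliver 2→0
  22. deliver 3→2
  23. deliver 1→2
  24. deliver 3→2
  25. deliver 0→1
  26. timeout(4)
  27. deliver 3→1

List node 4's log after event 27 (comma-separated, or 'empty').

empty

e1 timeout(1): 1[prim,v=1,-]
e2 deliver 1→0: 0[back,v=1,-]
e3 deliver 1→2: 2[back,v=1,-]
e4 deliver 1→3: 3[back,v=1,-]
e5 deliver 1→4: 4[back,v=1,-]
e6 propose(1,'y'): ·
e7 deliver 1→0: 0[back,v=1,y]
e8 deliver 0→1: ·
e9 deliver 1→2: 2[back,v=1,y]
e10 deliver 2→1: 1[prim,v=1,y]
e11 timeout(2): 2[prim,v=2,y]
e12 deliver 2→0: 0[back,v=2,y]
e13 deliver 0→2: ·
e14 deliver 2→3: 3[back,v=2,-]
e15 deliver 3→2: ·
e16 deliver 2→4: 4[back,v=2,-]
e17 deliver 4→2: ·
e18 deliver 2→0: ·
e19 propose(1,'y'): ·
e20 deliver 4→0: ·
e21 deliver 2→0: ·
e22 deliver 3→2: ·
e23 deliver 1→2: ·
e24 deliver 3→2: ·
e25 deliver 0→1: ·
e26 timeout(4): 4[back,v=3,-]
e27 deliver 3→1: ·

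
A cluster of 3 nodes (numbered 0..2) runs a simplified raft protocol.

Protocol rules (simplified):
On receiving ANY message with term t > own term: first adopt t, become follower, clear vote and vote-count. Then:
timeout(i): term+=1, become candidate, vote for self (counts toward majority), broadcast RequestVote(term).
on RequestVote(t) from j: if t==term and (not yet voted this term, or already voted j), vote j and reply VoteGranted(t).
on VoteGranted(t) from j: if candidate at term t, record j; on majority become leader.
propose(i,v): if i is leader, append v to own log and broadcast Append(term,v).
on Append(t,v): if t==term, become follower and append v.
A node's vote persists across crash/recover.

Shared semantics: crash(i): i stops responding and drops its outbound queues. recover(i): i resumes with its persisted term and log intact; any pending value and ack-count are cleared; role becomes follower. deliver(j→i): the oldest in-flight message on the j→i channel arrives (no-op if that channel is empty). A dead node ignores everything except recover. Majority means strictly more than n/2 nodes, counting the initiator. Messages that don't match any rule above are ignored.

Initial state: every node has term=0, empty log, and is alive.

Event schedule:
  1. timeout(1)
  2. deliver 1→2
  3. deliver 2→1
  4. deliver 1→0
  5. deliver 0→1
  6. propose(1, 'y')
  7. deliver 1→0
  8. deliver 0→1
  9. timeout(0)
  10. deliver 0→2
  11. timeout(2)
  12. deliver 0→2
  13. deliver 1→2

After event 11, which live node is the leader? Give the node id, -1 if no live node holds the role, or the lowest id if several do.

[1] timeout(1) → N1(cand t1 [-])
[2] deliver 1→2 → N2(foll t1 [-])
[3] deliver 2→1 → N1(lead t1 [-])
[4] deliver 1→0 → N0(foll t1 [-])
[5] deliver 0→1 → ∅
[6] propose(1,'y') → N1(lead t1 [y])
[7] deliver 1→0 → N0(foll t1 [y])
[8] deliver 0→1 → ∅
[9] timeout(0) → N0(cand t2 [y])
[10] deliver 0→2 → N2(foll t2 [-])
[11] timeout(2) → N2(cand t3 [-])

1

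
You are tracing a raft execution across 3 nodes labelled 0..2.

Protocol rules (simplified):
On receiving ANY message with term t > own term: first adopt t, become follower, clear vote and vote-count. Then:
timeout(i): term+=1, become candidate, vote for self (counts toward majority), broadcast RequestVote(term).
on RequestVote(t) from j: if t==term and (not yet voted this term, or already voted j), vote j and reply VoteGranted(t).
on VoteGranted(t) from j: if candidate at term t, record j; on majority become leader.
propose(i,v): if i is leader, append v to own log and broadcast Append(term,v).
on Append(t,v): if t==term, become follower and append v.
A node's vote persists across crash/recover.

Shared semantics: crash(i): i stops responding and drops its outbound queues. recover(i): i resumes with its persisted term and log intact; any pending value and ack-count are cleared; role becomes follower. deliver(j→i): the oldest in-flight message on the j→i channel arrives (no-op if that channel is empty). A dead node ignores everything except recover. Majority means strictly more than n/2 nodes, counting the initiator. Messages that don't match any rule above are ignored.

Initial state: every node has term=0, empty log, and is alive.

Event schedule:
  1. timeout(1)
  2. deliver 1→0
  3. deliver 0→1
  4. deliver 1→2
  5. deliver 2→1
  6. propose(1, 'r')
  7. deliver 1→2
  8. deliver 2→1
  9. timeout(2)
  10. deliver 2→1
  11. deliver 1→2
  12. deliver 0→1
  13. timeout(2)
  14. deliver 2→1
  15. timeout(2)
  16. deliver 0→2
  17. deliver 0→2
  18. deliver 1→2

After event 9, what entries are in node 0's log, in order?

empty

1. timeout(1):  <1:cand t1 ->
2. deliver 1→0:  <0:foll t1 ->
3. deliver 0→1:  <1:lead t1 ->
4. deliver 1→2:  <2:foll t1 ->
5. deliver 2→1:  nop
6. propose(1,'r'):  <1:lead t1 r>
7. deliver 1→2:  <2:foll t1 r>
8. deliver 2→1:  nop
9. timeout(2):  <2:cand t2 r>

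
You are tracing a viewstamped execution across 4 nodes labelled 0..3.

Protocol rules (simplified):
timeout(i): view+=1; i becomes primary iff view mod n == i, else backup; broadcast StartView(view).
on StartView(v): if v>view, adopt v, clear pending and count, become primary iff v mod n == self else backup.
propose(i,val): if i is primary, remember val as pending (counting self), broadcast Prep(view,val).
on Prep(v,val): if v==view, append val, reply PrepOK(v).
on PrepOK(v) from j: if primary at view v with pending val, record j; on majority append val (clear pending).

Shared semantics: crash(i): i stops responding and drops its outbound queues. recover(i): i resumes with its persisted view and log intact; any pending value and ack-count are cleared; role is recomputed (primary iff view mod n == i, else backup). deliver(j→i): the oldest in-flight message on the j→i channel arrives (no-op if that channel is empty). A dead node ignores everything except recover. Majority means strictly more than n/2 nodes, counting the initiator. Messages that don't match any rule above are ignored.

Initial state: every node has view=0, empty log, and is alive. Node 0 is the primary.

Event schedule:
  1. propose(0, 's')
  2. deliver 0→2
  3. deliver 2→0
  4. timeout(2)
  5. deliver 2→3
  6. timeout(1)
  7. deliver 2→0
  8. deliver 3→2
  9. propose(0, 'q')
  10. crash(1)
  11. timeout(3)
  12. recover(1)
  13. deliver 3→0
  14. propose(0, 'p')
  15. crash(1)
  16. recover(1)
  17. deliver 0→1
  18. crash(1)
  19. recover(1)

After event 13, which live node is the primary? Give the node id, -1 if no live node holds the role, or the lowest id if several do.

step 1 propose(0,'s'): —
step 2 deliver 0→2: 2={back,v=0,log=s}
step 3 deliver 2→0: —
step 4 timeout(2): 2={back,v=1,log=s}
step 5 deliver 2→3: 3={back,v=1,log=-}
step 6 timeout(1): 1={prim,v=1,log=-}
step 7 deliver 2→0: 0={back,v=1,log=-}
step 8 deliver 3→2: —
step 9 propose(0,'q'): —
step 10 crash(1): 1={✗prim,v=1,log=-}
step 11 timeout(3): 3={back,v=2,log=-}
step 12 recover(1): 1={prim,v=1,log=-}
step 13 deliver 3→0: 0={back,v=2,log=-}

1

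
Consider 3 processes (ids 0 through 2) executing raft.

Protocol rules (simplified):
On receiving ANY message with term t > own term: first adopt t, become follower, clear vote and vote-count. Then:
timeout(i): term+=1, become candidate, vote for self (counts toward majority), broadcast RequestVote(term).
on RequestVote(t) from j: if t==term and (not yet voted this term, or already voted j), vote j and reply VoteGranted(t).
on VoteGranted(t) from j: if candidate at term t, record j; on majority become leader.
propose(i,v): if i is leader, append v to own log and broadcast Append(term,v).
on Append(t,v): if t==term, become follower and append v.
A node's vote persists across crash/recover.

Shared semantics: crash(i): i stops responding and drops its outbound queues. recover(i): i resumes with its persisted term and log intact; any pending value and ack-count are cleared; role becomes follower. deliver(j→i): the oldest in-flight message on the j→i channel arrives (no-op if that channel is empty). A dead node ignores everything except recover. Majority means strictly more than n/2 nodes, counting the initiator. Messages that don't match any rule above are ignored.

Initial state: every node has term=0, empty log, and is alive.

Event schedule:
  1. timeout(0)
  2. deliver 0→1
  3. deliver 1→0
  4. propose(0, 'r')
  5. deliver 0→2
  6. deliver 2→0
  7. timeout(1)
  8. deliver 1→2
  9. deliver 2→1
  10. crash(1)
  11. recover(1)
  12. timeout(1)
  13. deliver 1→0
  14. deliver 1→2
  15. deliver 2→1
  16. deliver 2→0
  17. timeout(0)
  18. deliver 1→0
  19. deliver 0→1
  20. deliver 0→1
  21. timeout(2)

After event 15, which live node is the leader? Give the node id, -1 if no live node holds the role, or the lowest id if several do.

e1 timeout(0): 0[cand,t=1,-]
e2 deliver 0→1: 1[foll,t=1,-]
e3 deliver 1→0: 0[lead,t=1,-]
e4 propose(0,'r'): 0[lead,t=1,r]
e5 deliver 0→2: 2[foll,t=1,-]
e6 deliver 2→0: ·
e7 timeout(1): 1[cand,t=2,-]
e8 deliver 1→2: 2[foll,t=2,-]
e9 deliver 2→1: 1[lead,t=2,-]
e10 crash(1): 1[✗lead,t=2,-]
e11 recover(1): 1[foll,t=2,-]
e12 timeout(1): 1[cand,t=3,-]
e13 deliver 1→0: 0[foll,t=3,r]
e14 deliver 1→2: 2[foll,t=3,-]
e15 deliver 2→1: 1[lead,t=3,-]

1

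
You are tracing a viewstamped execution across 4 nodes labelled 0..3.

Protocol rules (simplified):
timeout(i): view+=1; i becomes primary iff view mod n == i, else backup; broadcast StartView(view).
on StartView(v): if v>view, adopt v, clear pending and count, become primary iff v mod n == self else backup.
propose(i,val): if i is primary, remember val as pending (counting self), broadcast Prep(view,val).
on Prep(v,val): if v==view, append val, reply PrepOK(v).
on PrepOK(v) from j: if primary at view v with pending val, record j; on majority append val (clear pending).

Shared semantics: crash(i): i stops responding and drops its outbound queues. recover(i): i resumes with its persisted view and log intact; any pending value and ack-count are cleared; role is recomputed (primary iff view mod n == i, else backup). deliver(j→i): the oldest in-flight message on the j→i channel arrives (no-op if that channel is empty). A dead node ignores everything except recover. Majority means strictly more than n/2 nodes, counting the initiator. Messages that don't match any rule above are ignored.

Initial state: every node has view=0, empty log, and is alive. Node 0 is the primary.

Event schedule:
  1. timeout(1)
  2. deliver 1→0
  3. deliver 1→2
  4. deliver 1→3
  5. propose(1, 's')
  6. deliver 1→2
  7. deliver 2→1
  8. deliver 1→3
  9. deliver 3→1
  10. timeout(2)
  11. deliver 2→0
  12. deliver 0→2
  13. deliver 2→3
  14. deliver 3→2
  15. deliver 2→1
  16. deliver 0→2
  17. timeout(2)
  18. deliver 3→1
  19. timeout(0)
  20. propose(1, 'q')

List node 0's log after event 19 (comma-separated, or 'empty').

e1 timeout(1): 1[prim,v=1,-]
e2 deliver 1→0: 0[back,v=1,-]
e3 deliver 1→2: 2[back,v=1,-]
e4 deliver 1→3: 3[back,v=1,-]
e5 propose(1,'s'): ·
e6 deliver 1→2: 2[back,v=1,s]
e7 deliver 2→1: ·
e8 deliver 1→3: 3[back,v=1,s]
e9 deliver 3→1: 1[prim,v=1,s]
e10 timeout(2): 2[prim,v=2,s]
e11 deliver 2→0: 0[back,v=2,-]
e12 deliver 0→2: ·
e13 deliver 2→3: 3[back,v=2,s]
e14 deliver 3→2: ·
e15 deliver 2→1: 1[back,v=2,s]
e16 deliver 0→2: ·
e17 timeout(2): 2[back,v=3,s]
e18 deliver 3→1: ·
e19 timeout(0): 0[back,v=3,-]

empty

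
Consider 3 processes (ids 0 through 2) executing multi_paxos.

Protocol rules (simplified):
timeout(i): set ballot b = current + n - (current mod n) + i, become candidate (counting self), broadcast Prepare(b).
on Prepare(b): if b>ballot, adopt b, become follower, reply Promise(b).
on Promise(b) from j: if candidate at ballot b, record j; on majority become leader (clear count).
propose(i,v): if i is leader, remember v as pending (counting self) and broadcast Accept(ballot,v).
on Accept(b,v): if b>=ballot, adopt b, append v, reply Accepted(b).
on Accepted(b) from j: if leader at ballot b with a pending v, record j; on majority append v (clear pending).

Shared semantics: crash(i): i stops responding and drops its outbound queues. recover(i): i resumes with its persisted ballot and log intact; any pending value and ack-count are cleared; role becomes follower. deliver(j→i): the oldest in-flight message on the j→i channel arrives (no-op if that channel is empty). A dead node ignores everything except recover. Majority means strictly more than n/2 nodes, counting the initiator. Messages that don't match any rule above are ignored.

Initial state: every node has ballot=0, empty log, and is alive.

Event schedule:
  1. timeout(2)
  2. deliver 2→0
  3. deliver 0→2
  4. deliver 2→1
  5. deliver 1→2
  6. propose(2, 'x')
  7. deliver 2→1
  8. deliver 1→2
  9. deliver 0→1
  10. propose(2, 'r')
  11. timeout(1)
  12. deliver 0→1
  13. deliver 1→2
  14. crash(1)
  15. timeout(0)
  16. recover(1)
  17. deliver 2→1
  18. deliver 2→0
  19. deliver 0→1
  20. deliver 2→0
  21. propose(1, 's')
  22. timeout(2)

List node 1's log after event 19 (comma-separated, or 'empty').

x

after 1 — timeout(2): n2:cand/b5/[-]
after 2 — deliver 2→0: n0:foll/b5/[-]
after 3 — deliver 0→2: n2:lead/b5/[-]
after 4 — deliver 2→1: n1:foll/b5/[-]
after 5 — deliver 1→2: ·
after 6 — propose(2,'x'): ·
after 7 — deliver 2→1: n1:foll/b5/[x]
after 8 — deliver 1→2: n2:lead/b5/[x]
after 9 — deliver 0→1: ·
after 10 — propose(2,'r'): ·
after 11 — timeout(1): n1:cand/b7/[x]
after 12 — deliver 0→1: ·
after 13 — deliver 1→2: n2:foll/b7/[x]
after 14 — crash(1): n1:✗cand/b7/[x]
after 15 — timeout(0): n0:cand/b6/[-]
after 16 — recover(1): n1:foll/b7/[x]
after 17 — deliver 2→1: ·
after 18 — deliver 2→0: ·
after 19 — deliver 0→1: ·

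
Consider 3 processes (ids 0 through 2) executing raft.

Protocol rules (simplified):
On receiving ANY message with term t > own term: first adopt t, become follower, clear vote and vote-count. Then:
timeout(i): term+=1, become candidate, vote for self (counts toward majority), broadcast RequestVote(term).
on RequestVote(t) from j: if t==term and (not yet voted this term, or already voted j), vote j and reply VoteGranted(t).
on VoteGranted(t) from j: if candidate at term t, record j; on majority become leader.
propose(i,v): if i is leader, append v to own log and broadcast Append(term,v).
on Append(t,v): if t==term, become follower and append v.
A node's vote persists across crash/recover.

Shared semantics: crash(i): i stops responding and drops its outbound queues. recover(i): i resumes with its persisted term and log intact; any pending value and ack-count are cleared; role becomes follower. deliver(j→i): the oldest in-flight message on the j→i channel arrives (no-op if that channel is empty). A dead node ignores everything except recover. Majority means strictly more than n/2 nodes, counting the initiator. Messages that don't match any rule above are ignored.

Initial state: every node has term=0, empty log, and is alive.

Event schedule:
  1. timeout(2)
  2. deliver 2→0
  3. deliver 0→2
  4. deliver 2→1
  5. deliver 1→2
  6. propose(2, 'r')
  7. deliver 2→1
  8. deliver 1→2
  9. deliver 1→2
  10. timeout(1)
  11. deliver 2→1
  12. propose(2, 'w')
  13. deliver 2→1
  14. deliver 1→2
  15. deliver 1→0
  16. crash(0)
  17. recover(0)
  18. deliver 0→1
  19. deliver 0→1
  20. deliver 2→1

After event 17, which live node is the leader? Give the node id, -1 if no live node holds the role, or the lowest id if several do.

-1

1. timeout(2):  <2:cand t1 ->
2. deliver 2→0:  <0:foll t1 ->
3. deliver 0→2:  <2:lead t1 ->
4. deliver 2→1:  <1:foll t1 ->
5. deliver 1→2:  nop
6. propose(2,'r'):  <2:lead t1 r>
7. deliver 2→1:  <1:foll t1 r>
8. deliver 1→2:  nop
9. deliver 1→2:  nop
10. timeout(1):  <1:cand t2 r>
11. deliver 2→1:  nop
12. propose(2,'w'):  <2:lead t1 r,w>
13. deliver 2→1:  nop
14. deliver 1→2:  <2:foll t2 r,w>
15. deliver 1→0:  <0:foll t2 ->
16. crash(0):  <0:✗foll t2 ->
17. recover(0):  <0:foll t2 ->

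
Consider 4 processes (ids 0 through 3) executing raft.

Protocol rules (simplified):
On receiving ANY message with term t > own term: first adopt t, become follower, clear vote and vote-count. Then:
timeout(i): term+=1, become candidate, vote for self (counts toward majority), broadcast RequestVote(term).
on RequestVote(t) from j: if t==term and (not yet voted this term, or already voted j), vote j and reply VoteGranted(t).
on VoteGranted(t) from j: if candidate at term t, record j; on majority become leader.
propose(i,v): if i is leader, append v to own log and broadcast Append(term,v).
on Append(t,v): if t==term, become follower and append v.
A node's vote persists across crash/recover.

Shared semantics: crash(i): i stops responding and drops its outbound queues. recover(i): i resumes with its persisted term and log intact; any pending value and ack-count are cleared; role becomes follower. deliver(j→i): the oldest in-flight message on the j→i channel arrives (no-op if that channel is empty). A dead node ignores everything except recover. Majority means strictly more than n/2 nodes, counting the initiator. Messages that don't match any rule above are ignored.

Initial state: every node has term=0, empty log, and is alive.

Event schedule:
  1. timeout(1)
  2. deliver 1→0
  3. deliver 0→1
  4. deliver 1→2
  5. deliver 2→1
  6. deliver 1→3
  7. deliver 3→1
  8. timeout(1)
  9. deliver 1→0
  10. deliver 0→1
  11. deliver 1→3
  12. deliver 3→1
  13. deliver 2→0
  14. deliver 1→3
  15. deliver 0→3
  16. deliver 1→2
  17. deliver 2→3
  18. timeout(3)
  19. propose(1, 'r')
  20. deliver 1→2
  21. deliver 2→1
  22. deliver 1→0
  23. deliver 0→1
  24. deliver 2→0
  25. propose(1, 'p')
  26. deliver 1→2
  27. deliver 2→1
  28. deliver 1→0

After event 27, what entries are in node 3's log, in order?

empty

e1 timeout(1): 1[cand,t=1,-]
e2 deliver 1→0: 0[foll,t=1,-]
e3 deliver 0→1: ·
e4 deliver 1→2: 2[foll,t=1,-]
e5 deliver 2→1: 1[lead,t=1,-]
e6 deliver 1→3: 3[foll,t=1,-]
e7 deliver 3→1: ·
e8 timeout(1): 1[cand,t=2,-]
e9 deliver 1→0: 0[foll,t=2,-]
e10 deliver 0→1: ·
e11 deliver 1→3: 3[foll,t=2,-]
e12 deliver 3→1: 1[lead,t=2,-]
e13 deliver 2→0: ·
e14 deliver 1→3: ·
e15 deliver 0→3: ·
e16 deliver 1→2: 2[foll,t=2,-]
e17 deliver 2→3: ·
e18 timeout(3): 3[cand,t=3,-]
e19 propose(1,'r'): 1[lead,t=2,r]
e20 deliver 1→2: 2[foll,t=2,r]
e21 deliver 2→1: ·
e22 deliver 1→0: 0[foll,t=2,r]
e23 deliver 0→1: ·
e24 deliver 2→0: ·
e25 propose(1,'p'): 1[lead,t=2,r,p]
e26 deliver 1→2: 2[foll,t=2,r,p]
e27 deliver 2→1: ·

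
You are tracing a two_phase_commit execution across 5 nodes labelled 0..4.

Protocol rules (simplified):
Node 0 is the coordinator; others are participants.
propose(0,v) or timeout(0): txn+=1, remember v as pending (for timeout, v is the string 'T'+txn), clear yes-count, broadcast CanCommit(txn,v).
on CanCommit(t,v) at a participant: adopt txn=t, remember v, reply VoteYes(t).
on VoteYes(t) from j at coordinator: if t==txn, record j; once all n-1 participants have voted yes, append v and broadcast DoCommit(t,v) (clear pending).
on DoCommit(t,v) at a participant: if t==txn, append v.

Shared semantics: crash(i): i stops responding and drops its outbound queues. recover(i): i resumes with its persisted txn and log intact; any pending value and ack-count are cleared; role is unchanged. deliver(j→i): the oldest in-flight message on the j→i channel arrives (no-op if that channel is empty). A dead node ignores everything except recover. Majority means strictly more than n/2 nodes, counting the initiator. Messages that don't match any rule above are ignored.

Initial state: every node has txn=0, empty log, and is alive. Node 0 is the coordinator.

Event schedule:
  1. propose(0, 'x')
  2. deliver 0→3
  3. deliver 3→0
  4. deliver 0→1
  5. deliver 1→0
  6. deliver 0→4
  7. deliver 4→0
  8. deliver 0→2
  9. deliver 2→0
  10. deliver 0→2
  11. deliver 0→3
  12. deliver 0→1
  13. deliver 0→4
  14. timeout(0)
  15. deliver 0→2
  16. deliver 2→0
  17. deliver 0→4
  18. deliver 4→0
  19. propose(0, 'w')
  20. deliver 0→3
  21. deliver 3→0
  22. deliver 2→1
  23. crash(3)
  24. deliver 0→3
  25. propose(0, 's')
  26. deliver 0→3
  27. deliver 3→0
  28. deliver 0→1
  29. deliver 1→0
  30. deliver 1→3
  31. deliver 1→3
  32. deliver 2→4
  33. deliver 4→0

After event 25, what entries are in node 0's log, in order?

x

after 1 — propose(0,'x'): n0:coor/t1/[-]
after 2 — deliver 0→3: n3:part/t1/[-]
after 3 — deliver 3→0: ·
after 4 — deliver 0→1: n1:part/t1/[-]
after 5 — deliver 1→0: ·
after 6 — deliver 0→4: n4:part/t1/[-]
after 7 — deliver 4→0: ·
after 8 — deliver 0→2: n2:part/t1/[-]
after 9 — deliver 2→0: n0:coor/t1/[x]
after 10 — deliver 0→2: n2:part/t1/[x]
after 11 — deliver 0→3: n3:part/t1/[x]
after 12 — deliver 0→1: n1:part/t1/[x]
after 13 — deliver 0→4: n4:part/t1/[x]
after 14 — timeout(0): n0:coor/t2/[x]
after 15 — deliver 0→2: n2:part/t2/[x]
after 16 — deliver 2→0: ·
after 17 — deliver 0→4: n4:part/t2/[x]
after 18 — deliver 4→0: ·
after 19 — propose(0,'w'): n0:coor/t3/[x]
after 20 — deliver 0→3: n3:part/t2/[x]
after 21 — deliver 3→0: ·
after 22 — deliver 2→1: ·
after 23 — crash(3): n3:✗part/t2/[x]
after 24 — deliver 0→3: ·
after 25 — propose(0,'s'): n0:coor/t4/[x]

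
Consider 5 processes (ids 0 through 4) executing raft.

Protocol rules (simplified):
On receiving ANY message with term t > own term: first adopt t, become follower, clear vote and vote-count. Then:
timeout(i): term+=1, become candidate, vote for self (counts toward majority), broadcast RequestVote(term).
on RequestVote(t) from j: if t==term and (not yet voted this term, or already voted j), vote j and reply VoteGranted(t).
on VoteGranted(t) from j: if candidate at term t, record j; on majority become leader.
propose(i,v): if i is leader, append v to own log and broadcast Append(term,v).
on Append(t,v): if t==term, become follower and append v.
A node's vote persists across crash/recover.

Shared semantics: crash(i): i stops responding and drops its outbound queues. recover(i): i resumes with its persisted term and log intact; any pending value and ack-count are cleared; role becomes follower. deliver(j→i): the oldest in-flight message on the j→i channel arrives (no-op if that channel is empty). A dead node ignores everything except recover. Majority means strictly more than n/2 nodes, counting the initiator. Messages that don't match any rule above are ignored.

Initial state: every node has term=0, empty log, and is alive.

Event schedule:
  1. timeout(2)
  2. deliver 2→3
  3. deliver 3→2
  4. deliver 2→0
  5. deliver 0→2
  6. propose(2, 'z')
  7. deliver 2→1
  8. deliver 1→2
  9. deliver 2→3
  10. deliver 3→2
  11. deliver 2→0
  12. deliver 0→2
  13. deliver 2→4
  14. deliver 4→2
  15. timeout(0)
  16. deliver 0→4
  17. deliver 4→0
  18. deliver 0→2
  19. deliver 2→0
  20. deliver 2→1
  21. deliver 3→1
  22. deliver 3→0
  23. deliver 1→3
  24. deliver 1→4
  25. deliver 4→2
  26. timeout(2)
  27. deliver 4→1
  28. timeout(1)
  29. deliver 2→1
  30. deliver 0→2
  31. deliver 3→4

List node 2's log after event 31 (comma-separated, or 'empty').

z

step 1 timeout(2): 2={cand,t=1,log=-}
step 2 deliver 2→3: 3={foll,t=1,log=-}
step 3 deliver 3→2: —
step 4 deliver 2→0: 0={foll,t=1,log=-}
step 5 deliver 0→2: 2={lead,t=1,log=-}
step 6 propose(2,'z'): 2={lead,t=1,log=z}
step 7 deliver 2→1: 1={foll,t=1,log=-}
step 8 deliver 1→2: —
step 9 deliver 2→3: 3={foll,t=1,log=z}
step 10 deliver 3→2: —
step 11 deliver 2→0: 0={foll,t=1,log=z}
step 12 deliver 0→2: —
step 13 deliver 2→4: 4={foll,t=1,log=-}
step 14 deliver 4→2: —
step 15 timeout(0): 0={cand,t=2,log=z}
step 16 deliver 0→4: 4={foll,t=2,log=-}
step 17 deliver 4→0: —
step 18 deliver 0→2: 2={foll,t=2,log=z}
step 19 deliver 2→0: 0={lead,t=2,log=z}
step 20 deliver 2→1: 1={foll,t=1,log=z}
step 21 deliver 3→1: —
step 22 deliver 3→0: —
step 23 deliver 1→3: —
step 24 deliver 1→4: —
step 25 deliver 4→2: —
step 26 timeout(2): 2={cand,t=3,log=z}
step 27 deliver 4→1: —
step 28 timeout(1): 1={cand,t=2,log=z}
step 29 deliver 2→1: 1={foll,t=3,log=z}
step 30 deliver 0→2: —
step 31 deliver 3→4: —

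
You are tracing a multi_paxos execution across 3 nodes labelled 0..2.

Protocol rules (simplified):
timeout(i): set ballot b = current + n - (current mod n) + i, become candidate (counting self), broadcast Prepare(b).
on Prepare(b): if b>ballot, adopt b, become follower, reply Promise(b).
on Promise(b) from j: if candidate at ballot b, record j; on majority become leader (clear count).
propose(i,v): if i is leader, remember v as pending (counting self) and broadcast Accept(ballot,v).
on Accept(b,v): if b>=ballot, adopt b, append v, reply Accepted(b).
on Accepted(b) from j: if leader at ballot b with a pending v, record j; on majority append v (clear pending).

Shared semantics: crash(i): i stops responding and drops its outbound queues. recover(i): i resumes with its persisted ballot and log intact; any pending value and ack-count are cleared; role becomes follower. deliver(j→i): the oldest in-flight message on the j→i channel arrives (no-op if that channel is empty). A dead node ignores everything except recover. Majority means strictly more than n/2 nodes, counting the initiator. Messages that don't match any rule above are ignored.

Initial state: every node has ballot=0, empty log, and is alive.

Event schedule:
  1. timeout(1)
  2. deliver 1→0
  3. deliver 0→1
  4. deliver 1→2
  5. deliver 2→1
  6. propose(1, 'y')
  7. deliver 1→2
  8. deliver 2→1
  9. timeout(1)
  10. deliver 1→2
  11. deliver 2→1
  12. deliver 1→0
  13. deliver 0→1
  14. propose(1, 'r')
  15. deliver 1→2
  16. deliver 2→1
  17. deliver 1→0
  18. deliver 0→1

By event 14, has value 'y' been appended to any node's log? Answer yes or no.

e1 timeout(1): 1[cand,b=4,-]
e2 deliver 1→0: 0[foll,b=4,-]
e3 deliver 0→1: 1[lead,b=4,-]
e4 deliver 1→2: 2[foll,b=4,-]
e5 deliver 2→1: ·
e6 propose(1,'y'): ·
e7 deliver 1→2: 2[foll,b=4,y]
e8 deliver 2→1: 1[lead,b=4,y]
e9 timeout(1): 1[cand,b=7,y]
e10 deliver 1→2: 2[foll,b=7,y]
e11 deliver 2→1: 1[lead,b=7,y]
e12 deliver 1→0: 0[foll,b=4,y]
e13 deliver 0→1: ·
e14 propose(1,'r'): ·

yes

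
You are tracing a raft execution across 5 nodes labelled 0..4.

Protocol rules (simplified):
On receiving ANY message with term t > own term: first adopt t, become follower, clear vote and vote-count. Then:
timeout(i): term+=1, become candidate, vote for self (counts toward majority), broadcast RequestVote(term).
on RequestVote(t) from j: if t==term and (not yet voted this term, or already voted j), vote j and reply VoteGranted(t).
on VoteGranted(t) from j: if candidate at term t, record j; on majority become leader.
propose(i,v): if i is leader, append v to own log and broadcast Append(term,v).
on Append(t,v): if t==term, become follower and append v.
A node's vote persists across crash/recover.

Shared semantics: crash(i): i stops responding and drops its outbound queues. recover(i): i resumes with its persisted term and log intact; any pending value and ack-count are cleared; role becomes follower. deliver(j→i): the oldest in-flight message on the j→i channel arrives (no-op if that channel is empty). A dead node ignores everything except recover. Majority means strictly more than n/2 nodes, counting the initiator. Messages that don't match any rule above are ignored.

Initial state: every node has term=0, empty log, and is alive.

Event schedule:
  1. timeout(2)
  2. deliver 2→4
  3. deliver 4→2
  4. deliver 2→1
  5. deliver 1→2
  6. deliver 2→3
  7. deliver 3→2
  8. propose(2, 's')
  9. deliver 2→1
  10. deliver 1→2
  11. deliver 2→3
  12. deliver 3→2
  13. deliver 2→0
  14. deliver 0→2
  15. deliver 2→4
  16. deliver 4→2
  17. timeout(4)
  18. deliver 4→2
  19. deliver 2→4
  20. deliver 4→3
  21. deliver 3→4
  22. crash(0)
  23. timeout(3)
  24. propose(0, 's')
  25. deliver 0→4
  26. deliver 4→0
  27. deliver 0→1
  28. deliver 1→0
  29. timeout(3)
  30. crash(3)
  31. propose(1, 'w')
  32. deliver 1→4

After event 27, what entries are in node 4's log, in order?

after 1 — timeout(2): n2:cand/t1/[-]
after 2 — deliver 2→4: n4:foll/t1/[-]
after 3 — deliver 4→2: ·
after 4 — deliver 2→1: n1:foll/t1/[-]
after 5 — deliver 1→2: n2:lead/t1/[-]
after 6 — deliver 2→3: n3:foll/t1/[-]
after 7 — deliver 3→2: ·
after 8 — propose(2,'s'): n2:lead/t1/[s]
after 9 — deliver 2→1: n1:foll/t1/[s]
after 10 — deliver 1→2: ·
after 11 — deliver 2→3: n3:foll/t1/[s]
after 12 — deliver 3→2: ·
after 13 — deliver 2→0: n0:foll/t1/[-]
after 14 — deliver 0→2: ·
after 15 — deliver 2→4: n4:foll/t1/[s]
after 16 — deliver 4→2: ·
after 17 — timeout(4): n4:cand/t2/[s]
after 18 — deliver 4→2: n2:foll/t2/[s]
after 19 — deliver 2→4: ·
after 20 — deliver 4→3: n3:foll/t2/[s]
after 21 — deliver 3→4: n4:lead/t2/[s]
after 22 — crash(0): n0:✗foll/t1/[-]
after 23 — timeout(3): n3:cand/t3/[s]
after 24 — propose(0,'s'): ·
after 25 — deliver 0→4: ·
after 26 — deliver 4→0: ·
after 27 — deliver 0→1: ·

s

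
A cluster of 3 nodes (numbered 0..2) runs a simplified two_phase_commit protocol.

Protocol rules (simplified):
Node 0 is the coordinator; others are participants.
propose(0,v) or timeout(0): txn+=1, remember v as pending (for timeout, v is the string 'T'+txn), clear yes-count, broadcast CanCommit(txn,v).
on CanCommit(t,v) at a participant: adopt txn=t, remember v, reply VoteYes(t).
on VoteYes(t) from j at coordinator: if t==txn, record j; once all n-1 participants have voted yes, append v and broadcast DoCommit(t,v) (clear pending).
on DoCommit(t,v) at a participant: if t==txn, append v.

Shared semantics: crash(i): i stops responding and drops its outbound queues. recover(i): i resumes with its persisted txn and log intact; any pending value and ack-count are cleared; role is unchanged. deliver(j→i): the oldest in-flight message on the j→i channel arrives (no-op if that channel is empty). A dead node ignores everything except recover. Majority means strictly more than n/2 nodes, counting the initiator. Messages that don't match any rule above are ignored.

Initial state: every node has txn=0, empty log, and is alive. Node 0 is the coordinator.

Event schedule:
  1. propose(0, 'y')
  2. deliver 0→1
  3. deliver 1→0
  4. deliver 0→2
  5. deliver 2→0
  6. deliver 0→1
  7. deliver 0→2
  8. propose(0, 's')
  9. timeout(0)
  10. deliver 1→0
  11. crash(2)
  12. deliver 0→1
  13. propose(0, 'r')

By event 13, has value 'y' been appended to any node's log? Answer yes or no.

yes

step 1 propose(0,'y'): 0={coor,t=1,log=-}
step 2 deliver 0→1: 1={part,t=1,log=-}
step 3 deliver 1→0: —
step 4 deliver 0→2: 2={part,t=1,log=-}
step 5 deliver 2→0: 0={coor,t=1,log=y}
step 6 deliver 0→1: 1={part,t=1,log=y}
step 7 deliver 0→2: 2={part,t=1,log=y}
step 8 propose(0,'s'): 0={coor,t=2,log=y}
step 9 timeout(0): 0={coor,t=3,log=y}
step 10 deliver 1→0: —
step 11 crash(2): 2={✗part,t=1,log=y}
step 12 deliver 0→1: 1={part,t=2,log=y}
step 13 propose(0,'r'): 0={coor,t=4,log=y}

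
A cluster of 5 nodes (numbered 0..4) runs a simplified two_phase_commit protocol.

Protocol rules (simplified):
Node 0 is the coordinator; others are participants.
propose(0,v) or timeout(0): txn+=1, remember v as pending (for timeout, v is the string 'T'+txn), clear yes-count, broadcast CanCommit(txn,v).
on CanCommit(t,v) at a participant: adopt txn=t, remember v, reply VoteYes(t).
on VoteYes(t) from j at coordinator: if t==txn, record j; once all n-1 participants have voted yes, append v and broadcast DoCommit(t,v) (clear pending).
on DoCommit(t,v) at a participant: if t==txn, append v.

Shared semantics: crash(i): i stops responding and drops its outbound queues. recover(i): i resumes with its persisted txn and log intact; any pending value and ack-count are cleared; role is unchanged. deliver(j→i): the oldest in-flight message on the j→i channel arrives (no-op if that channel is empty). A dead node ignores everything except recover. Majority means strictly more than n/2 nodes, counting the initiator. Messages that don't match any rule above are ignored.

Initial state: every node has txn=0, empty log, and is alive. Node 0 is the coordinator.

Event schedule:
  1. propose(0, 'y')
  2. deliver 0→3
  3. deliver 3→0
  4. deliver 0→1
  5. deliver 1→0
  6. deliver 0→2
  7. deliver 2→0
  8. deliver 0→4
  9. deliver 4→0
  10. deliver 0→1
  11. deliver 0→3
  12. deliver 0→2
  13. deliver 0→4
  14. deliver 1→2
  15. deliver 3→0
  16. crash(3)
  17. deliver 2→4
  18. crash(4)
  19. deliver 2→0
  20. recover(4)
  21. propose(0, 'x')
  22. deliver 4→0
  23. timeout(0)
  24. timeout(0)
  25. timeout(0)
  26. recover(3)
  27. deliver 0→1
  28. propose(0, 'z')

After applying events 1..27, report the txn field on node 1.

2

after 1 — propose(0,'y'): n0:coor/t1/[-]
after 2 — deliver 0→3: n3:part/t1/[-]
after 3 — deliver 3→0: ·
after 4 — deliver 0→1: n1:part/t1/[-]
after 5 — deliver 1→0: ·
after 6 — deliver 0→2: n2:part/t1/[-]
after 7 — deliver 2→0: ·
after 8 — deliver 0→4: n4:part/t1/[-]
after 9 — deliver 4→0: n0:coor/t1/[y]
after 10 — deliver 0→1: n1:part/t1/[y]
after 11 — deliver 0→3: n3:part/t1/[y]
after 12 — deliver 0→2: n2:part/t1/[y]
after 13 — deliver 0→4: n4:part/t1/[y]
after 14 — deliver 1→2: ·
after 15 — deliver 3→0: ·
after 16 — crash(3): n3:✗part/t1/[y]
after 17 — deliver 2→4: ·
after 18 — crash(4): n4:✗part/t1/[y]
after 19 — deliver 2→0: ·
after 20 — recover(4): n4:part/t1/[y]
after 21 — propose(0,'x'): n0:coor/t2/[y]
after 22 — deliver 4→0: ·
after 23 — timeout(0): n0:coor/t3/[y]
after 24 — timeout(0): n0:coor/t4/[y]
after 25 — timeout(0): n0:coor/t5/[y]
after 26 — recover(3): n3:part/t1/[y]
after 27 — deliver 0→1: n1:part/t2/[y]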